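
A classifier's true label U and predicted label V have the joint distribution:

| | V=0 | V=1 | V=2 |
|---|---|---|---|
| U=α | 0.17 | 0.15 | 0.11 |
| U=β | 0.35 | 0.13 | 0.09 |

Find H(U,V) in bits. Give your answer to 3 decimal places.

2.421 bits

H(U,V) = −Σ p(x,y)·log₂ p(x,y) over all 6 cells.
  cell (α,0): −0.17·log₂0.17 = 0.4346
  cell (α,1): −0.15·log₂0.15 = 0.4105
  cell (α,2): −0.11·log₂0.11 = 0.3503
  cell (β,0): −0.35·log₂0.35 = 0.5301
  cell (β,1): −0.13·log₂0.13 = 0.3826
  cell (β,2): −0.09·log₂0.09 = 0.3127
Sum = 2.421 bits.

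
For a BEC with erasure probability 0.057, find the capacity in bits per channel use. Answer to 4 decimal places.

0.9430 bits

Binary erasure channel: capacity C = 1 − ε.
C = 1 − 0.057 = 0.9430 bits per channel use.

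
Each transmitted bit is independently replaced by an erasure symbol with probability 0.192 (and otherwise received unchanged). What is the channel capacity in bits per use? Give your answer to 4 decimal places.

0.8080 bits

Binary erasure channel: capacity C = 1 − ε.
C = 1 − 0.192 = 0.8080 bits per channel use.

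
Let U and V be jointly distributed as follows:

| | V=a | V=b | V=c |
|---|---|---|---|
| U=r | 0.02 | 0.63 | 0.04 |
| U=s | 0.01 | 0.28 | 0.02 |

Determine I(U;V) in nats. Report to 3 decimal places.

Marginals: p(U) = (0.6900, 0.3100), p(V) = (0.0300, 0.9100, 0.0600).
I(U;V) = H(U) + H(V) − H(U,V).
H(U) = 0.6191, H(V) = 0.3598, H(U,V) = 0.9788.
I(U;V) = 0.6191 + 0.3598 − 0.9788 = 0.000 nats.

0.000 nats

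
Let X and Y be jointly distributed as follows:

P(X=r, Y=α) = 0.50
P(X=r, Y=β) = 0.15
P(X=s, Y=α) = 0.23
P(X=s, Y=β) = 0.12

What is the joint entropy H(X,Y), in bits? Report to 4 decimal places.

1.7653 bits

H(X,Y) = −Σ p(x,y)·log₂ p(x,y) over all 4 cells.
  cell (r,α): −0.50·log₂0.50 = 0.50000
  cell (r,β): −0.15·log₂0.15 = 0.41054
  cell (s,α): −0.23·log₂0.23 = 0.48767
  cell (s,β): −0.12·log₂0.12 = 0.36707
Sum = 1.7653 bits.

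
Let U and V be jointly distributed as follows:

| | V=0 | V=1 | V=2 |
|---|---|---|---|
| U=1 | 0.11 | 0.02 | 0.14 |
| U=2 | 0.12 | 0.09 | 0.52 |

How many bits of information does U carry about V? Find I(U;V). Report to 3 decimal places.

0.044 bits

Marginals: p(U) = (0.2700, 0.7300), p(V) = (0.2300, 0.1100, 0.6600).
I(U;V) = H(U) + H(V) − H(U,V).
H(U) = 0.8415, H(V) = 1.2336, H(U,V) = 2.0306.
I(U;V) = 0.8415 + 1.2336 − 2.0306 = 0.044 bits.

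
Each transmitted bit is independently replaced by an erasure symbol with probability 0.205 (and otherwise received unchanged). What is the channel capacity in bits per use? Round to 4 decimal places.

0.7950 bits

Binary erasure channel: capacity C = 1 − ε.
C = 1 − 0.205 = 0.7950 bits per channel use.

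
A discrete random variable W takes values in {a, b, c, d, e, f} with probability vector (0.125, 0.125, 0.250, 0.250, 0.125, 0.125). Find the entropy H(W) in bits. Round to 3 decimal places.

2.500 bits

H(W) = −Σ p·log₂ p.
  −(0.125)·log₂(0.125) = 0.3750
  −(0.125)·log₂(0.125) = 0.3750
  −(0.250)·log₂(0.250) = 0.5000
  −(0.250)·log₂(0.250) = 0.5000
  −(0.125)·log₂(0.125) = 0.3750
  −(0.125)·log₂(0.125) = 0.3750
Sum: 0.3750 + 0.3750 + 0.5000 + 0.5000 + 0.3750 + 0.3750 = 2.500 bits.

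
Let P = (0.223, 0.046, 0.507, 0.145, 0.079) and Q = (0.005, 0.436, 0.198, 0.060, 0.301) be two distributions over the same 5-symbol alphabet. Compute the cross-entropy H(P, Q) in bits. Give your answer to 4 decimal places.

3.6696 bits

H(P,Q) = −Σ p·log₂ q.
  −0.223·log₂(0.005) = 1.70458
  −0.046·log₂(0.436) = 0.05509
  −0.507·log₂(0.198) = 1.18457
  −0.145·log₂(0.060) = 0.58854
  −0.079·log₂(0.301) = 0.13684
H(P,Q) = 3.6696 bits.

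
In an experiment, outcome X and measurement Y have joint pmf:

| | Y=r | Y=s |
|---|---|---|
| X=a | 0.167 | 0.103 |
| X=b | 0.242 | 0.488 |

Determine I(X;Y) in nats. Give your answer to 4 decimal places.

Marginals: p(X) = (0.2700, 0.7300), p(Y) = (0.4090, 0.5910).
I(X;Y) = H(X) + H(Y) − H(X,Y).
H(X) = 0.5833, H(Y) = 0.6765, H(X,Y) = 1.2265.
I(X;Y) = 0.5833 + 0.6765 − 1.2265 = 0.0333 nats.

0.0333 nats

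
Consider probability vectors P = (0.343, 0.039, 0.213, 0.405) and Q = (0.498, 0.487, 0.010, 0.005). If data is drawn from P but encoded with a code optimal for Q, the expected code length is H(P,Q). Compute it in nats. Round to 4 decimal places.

3.3939 nats

H(P,Q) = −Σ p·ln q.
  −0.343·ln(0.498) = 0.23912
  −0.039·ln(0.487) = 0.02806
  −0.213·ln(0.010) = 0.98090
  −0.405·ln(0.005) = 2.14582
H(P,Q) = 3.3939 nats.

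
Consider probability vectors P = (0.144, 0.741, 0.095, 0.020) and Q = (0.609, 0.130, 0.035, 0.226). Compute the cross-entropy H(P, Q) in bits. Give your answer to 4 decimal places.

H(P,Q) = −Σ p·log₂ q.
  −0.144·log₂(0.609) = 0.10303
  −0.741·log₂(0.130) = 2.18107
  −0.095·log₂(0.035) = 0.45947
  −0.020·log₂(0.226) = 0.04291
H(P,Q) = 2.7865 bits.

2.7865 bits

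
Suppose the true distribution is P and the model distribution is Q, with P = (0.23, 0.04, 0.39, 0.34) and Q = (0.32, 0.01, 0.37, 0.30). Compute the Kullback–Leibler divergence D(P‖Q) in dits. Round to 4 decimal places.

D(P‖Q) = Σ p·log₁₀(p/q).
  0.23·log₁₀(0.23/0.32) = -0.03299
  0.04·log₁₀(0.04/0.01) = 0.02408
  0.39·log₁₀(0.39/0.37) = 0.00892
  0.34·log₁₀(0.34/0.30) = 0.01848
D(P‖Q) = 0.0185 dits.

0.0185 dits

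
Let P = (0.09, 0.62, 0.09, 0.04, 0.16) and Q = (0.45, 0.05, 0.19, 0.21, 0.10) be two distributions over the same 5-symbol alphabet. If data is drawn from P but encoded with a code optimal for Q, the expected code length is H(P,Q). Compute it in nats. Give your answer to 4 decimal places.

H(P,Q) = −Σ p·ln q.
  −0.09·ln(0.45) = 0.07187
  −0.62·ln(0.05) = 1.85735
  −0.09·ln(0.19) = 0.14947
  −0.04·ln(0.21) = 0.06243
  −0.16·ln(0.10) = 0.36841
H(P,Q) = 2.5095 nats.

2.5095 nats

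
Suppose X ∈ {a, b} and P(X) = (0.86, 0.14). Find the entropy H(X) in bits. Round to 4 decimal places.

0.5842 bits

H(X) = −Σ p·log₂ p.
  −(0.86)·log₂(0.86) = 0.18713
  −(0.14)·log₂(0.14) = 0.39711
Sum: 0.18713 + 0.39711 = 0.5842 bits.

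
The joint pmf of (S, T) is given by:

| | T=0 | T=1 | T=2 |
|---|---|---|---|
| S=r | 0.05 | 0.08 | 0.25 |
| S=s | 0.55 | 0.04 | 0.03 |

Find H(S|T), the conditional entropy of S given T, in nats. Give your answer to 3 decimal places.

Marginals: p(S) = (0.3800, 0.6200), p(T) = (0.6000, 0.1200, 0.2800).
H(S|T) = Σ p(T) · H(S|T=·).
  T=0: p=0.6000, H(S|T=0) = 0.2868
  T=1: p=0.1200, H(S|T=1) = 0.6365
  T=2: p=0.2800, H(S|T=2) = 0.3405
Weighted sum = 0.344 nats.

0.344 nats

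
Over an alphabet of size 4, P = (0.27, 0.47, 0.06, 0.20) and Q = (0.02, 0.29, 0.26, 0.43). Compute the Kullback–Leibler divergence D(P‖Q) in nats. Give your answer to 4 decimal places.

0.6886 nats

D(P‖Q) = Σ p·ln(p/q).
  0.27·ln(0.27/0.02) = 0.70273
  0.47·ln(0.47/0.29) = 0.22694
  0.06·ln(0.06/0.26) = -0.08798
  0.20·ln(0.20/0.43) = -0.15309
D(P‖Q) = 0.6886 nats.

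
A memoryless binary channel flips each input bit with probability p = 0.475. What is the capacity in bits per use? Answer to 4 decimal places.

0.0018 bits

Binary symmetric channel: C = 1 − h₂(ε) where h₂ is the binary entropy function.
h₂(0.475) = −0.475·log₂0.475 − 0.525·log₂0.525 = 0.9982.
C = 1 − 0.9982 = 0.0018 bits per channel use.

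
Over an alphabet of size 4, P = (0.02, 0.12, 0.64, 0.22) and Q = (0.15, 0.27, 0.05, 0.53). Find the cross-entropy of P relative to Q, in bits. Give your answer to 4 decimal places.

H(P,Q) = −Σ p·log₂ q.
  −0.02·log₂(0.15) = 0.05474
  −0.12·log₂(0.27) = 0.22668
  −0.64·log₂(0.05) = 2.76603
  −0.22·log₂(0.53) = 0.20151
H(P,Q) = 3.2490 bits.

3.2490 bits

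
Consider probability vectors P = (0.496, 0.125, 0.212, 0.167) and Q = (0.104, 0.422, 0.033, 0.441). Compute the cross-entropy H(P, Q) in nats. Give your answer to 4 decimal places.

H(P,Q) = −Σ p·ln q.
  −0.496·ln(0.104) = 1.12263
  −0.125·ln(0.422) = 0.10784
  −0.212·ln(0.033) = 0.72318
  −0.167·ln(0.441) = 0.13672
H(P,Q) = 2.0904 nats.

2.0904 nats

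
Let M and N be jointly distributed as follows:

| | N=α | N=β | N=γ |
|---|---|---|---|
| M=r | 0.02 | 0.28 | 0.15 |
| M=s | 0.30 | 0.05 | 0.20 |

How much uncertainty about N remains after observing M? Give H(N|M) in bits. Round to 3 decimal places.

1.246 bits

Marginals: p(M) = (0.4500, 0.5500), p(N) = (0.3200, 0.3300, 0.3500).
H(N|M) = Σ p(M) · H(N|M=·).
  M=r: p=0.4500, H(N|M=r) = 1.1539
  M=s: p=0.5500, H(N|M=s) = 1.3222
Weighted sum = 1.246 bits.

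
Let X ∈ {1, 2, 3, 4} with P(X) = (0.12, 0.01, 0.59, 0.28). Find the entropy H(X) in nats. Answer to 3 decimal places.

0.968 nats

H(X) = −Σ p·ln p.
  −(0.12)·ln(0.12) = 0.2544
  −(0.01)·ln(0.01) = 0.0461
  −(0.59)·ln(0.59) = 0.3113
  −(0.28)·ln(0.28) = 0.3564
Sum: 0.2544 + 0.0461 + 0.3113 + 0.3564 = 0.968 nats.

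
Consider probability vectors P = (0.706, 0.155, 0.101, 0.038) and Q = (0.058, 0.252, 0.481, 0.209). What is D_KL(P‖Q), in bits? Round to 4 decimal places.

D(P‖Q) = Σ p·log₂(p/q).
  0.706·log₂(0.706/0.058) = 2.54551
  0.155·log₂(0.155/0.252) = -0.10868
  0.101·log₂(0.101/0.481) = -0.22742
  0.038·log₂(0.038/0.209) = -0.09346
D(P‖Q) = 2.1160 bits.

2.1160 bits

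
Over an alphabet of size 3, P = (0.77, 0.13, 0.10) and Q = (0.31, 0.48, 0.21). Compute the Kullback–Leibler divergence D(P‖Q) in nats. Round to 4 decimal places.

0.4566 nats

D(P‖Q) = Σ p·ln(p/q).
  0.77·ln(0.77/0.31) = 0.70056
  0.13·ln(0.13/0.48) = -0.16981
  0.10·ln(0.10/0.21) = -0.07419
D(P‖Q) = 0.4566 nats.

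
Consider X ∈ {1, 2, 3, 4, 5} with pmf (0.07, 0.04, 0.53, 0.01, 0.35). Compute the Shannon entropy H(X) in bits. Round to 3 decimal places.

1.536 bits

H(X) = −Σ p·log₂ p.
  −(0.07)·log₂(0.07) = 0.2686
  −(0.04)·log₂(0.04) = 0.1858
  −(0.53)·log₂(0.53) = 0.4854
  −(0.01)·log₂(0.01) = 0.0664
  −(0.35)·log₂(0.35) = 0.5301
Sum: 0.2686 + 0.1858 + 0.4854 + 0.0664 + 0.5301 = 1.536 bits.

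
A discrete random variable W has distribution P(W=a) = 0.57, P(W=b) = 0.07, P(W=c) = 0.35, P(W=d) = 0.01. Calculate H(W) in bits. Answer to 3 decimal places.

1.327 bits

H(W) = −Σ p·log₂ p.
  −(0.57)·log₂(0.57) = 0.4623
  −(0.07)·log₂(0.07) = 0.2686
  −(0.35)·log₂(0.35) = 0.5301
  −(0.01)·log₂(0.01) = 0.0664
Sum: 0.4623 + 0.2686 + 0.5301 + 0.0664 = 1.327 bits.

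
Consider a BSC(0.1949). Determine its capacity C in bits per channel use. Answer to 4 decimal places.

0.2884 bits

Binary symmetric channel: C = 1 − h₂(ε) where h₂ is the binary entropy function.
h₂(0.1949) = −0.1949·log₂0.1949 − 0.8051·log₂0.8051 = 0.7116.
C = 1 − 0.7116 = 0.2884 bits per channel use.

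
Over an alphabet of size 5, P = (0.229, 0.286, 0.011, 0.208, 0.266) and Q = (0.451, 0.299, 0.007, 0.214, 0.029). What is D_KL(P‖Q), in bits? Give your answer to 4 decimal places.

D(P‖Q) = Σ p·log₂(p/q).
  0.229·log₂(0.229/0.451) = -0.22391
  0.286·log₂(0.286/0.299) = -0.01834
  0.011·log₂(0.011/0.007) = 0.00717
  0.208·log₂(0.208/0.214) = -0.00853
  0.266·log₂(0.266/0.029) = 0.85048
D(P‖Q) = 0.6069 bits.

0.6069 bits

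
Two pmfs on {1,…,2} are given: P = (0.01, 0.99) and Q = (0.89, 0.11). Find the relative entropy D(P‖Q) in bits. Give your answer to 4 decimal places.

3.0735 bits

D(P‖Q) = Σ p·log₂(p/q).
  0.01·log₂(0.01/0.89) = -0.06476
  0.99·log₂(0.99/0.11) = 3.13823
D(P‖Q) = 3.0735 bits.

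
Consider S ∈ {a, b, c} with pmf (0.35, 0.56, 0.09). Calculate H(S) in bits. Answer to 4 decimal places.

H(S) = −Σ p·log₂ p.
  −(0.35)·log₂(0.35) = 0.53010
  −(0.56)·log₂(0.56) = 0.46844
  −(0.09)·log₂(0.09) = 0.31265
Sum: 0.53010 + 0.46844 + 0.31265 = 1.3112 bits.

1.3112 bits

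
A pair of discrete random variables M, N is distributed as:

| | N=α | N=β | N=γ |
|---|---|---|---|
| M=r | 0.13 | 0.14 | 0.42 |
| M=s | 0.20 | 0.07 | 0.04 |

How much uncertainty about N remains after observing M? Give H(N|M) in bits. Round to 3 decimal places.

Chain rule: H(N|M) = H(M,N) − H(M).
Marginals: p(M) = (0.6900, 0.3100), p(N) = (0.3300, 0.2100, 0.4600).
H(M,N) = 2.2241 bits; H(M) = 0.8932 bits.
H(N|M) = 2.2241 − 0.8932 = 1.331 bits.

1.331 bits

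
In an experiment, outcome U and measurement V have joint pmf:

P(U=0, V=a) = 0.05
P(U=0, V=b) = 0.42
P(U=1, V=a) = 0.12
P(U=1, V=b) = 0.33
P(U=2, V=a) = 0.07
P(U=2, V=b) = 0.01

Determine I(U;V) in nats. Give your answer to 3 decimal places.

0.101 nats

Marginals: p(U) = (0.4700, 0.4500, 0.0800), p(V) = (0.2400, 0.7600).
I(U;V) = Σ p(x,y)·ln[p(x,y)/(p(x)p(y))].
  (0,a): 0.05·ln(0.4433) = -0.0407
  (0,b): 0.42·ln(1.1758) = 0.0680
  (1,a): 0.12·ln(1.1111) = 0.0126
  (1,b): 0.33·ln(0.9649) = -0.0118
  (2,a): 0.07·ln(3.6458) = 0.0906
  (2,b): 0.01·ln(0.1645) = -0.0181
Sum = 0.101 nats.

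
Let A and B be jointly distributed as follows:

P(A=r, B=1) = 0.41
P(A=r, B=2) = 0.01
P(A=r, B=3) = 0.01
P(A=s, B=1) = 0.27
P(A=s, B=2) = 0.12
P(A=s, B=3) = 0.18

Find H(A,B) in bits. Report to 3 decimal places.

1.983 bits

H(A,B) = −Σ p(x,y)·log₂ p(x,y) over all 6 cells.
  cell (r,1): −0.41·log₂0.41 = 0.5274
  cell (r,2): −0.01·log₂0.01 = 0.0664
  cell (r,3): −0.01·log₂0.01 = 0.0664
  cell (s,1): −0.27·log₂0.27 = 0.5100
  cell (s,2): −0.12·log₂0.12 = 0.3671
  cell (s,3): −0.18·log₂0.18 = 0.4453
Sum = 1.983 bits.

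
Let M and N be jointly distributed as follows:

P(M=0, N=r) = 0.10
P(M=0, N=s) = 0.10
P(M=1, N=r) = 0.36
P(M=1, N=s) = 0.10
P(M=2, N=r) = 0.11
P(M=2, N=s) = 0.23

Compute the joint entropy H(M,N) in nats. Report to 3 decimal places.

1.639 nats

H(M,N) = −Σ p(x,y)·ln p(x,y) over all 6 cells.
  cell (0,r): −0.10·ln0.10 = 0.2303
  cell (0,s): −0.10·ln0.10 = 0.2303
  cell (1,r): −0.36·ln0.36 = 0.3678
  cell (1,s): −0.10·ln0.10 = 0.2303
  cell (2,r): −0.11·ln0.11 = 0.2428
  cell (2,s): −0.23·ln0.23 = 0.3380
Sum = 1.639 nats.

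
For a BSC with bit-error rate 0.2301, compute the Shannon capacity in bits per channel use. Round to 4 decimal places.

0.2218 bits

Binary symmetric channel: C = 1 − h₂(ε) where h₂ is the binary entropy function.
h₂(0.2301) = −0.2301·log₂0.2301 − 0.7699·log₂0.7699 = 0.7782.
C = 1 − 0.7782 = 0.2218 bits per channel use.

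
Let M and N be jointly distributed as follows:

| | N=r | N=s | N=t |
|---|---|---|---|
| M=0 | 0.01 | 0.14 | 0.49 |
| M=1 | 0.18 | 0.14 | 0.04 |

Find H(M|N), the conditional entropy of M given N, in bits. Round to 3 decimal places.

Marginals: p(M) = (0.6400, 0.3600), p(N) = (0.1900, 0.2800, 0.5300).
H(M|N) = Σ p(N) · H(M|N=·).
  N=r: p=0.1900, H(M|N=r) = 0.2975
  N=s: p=0.2800, H(M|N=s) = 1.0000
  N=t: p=0.5300, H(M|N=t) = 0.3860
Weighted sum = 0.541 bits.

0.541 bits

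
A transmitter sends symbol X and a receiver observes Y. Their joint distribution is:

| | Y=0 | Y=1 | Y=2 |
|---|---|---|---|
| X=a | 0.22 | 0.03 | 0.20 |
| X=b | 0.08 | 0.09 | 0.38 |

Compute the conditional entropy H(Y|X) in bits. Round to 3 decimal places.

1.239 bits

Marginals: p(X) = (0.4500, 0.5500), p(Y) = (0.3000, 0.1200, 0.5800).
H(Y|X) = Σ p(X) · H(Y|X=·).
  X=a: p=0.4500, H(Y|X=a) = 1.2852
  X=b: p=0.5500, H(Y|X=b) = 1.2004
Weighted sum = 1.239 bits.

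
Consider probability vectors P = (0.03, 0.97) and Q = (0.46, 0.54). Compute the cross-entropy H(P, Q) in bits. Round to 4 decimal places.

H(P,Q) = −Σ p·log₂ q.
  −0.03·log₂(0.46) = 0.03361
  −0.97·log₂(0.54) = 0.86230
H(P,Q) = 0.8959 bits.

0.8959 bits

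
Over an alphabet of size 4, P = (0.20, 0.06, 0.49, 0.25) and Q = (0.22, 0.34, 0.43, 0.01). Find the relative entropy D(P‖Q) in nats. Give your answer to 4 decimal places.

D(P‖Q) = Σ p·ln(p/q).
  0.20·ln(0.20/0.22) = -0.01906
  0.06·ln(0.06/0.34) = -0.10408
  0.49·ln(0.49/0.43) = 0.06400
  0.25·ln(0.25/0.01) = 0.80472
D(P‖Q) = 0.7456 nats.

0.7456 nats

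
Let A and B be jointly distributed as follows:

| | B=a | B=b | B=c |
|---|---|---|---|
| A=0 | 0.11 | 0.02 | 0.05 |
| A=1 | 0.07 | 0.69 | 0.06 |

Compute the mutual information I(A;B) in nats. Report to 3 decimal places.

Marginals: p(A) = (0.1800, 0.8200), p(B) = (0.1800, 0.7100, 0.1100).
I(A;B) = H(A) + H(B) − H(A,B).
H(A) = 0.4714, H(B) = 0.7946, H(A,B) = 1.0818.
I(A;B) = 0.4714 + 0.7946 − 1.0818 = 0.184 nats.

0.184 nats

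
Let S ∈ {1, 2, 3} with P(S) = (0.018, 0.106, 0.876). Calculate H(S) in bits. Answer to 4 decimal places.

H(S) = −Σ p·log₂ p.
  −(0.018)·log₂(0.018) = 0.10433
  −(0.106)·log₂(0.106) = 0.34321
  −(0.876)·log₂(0.876) = 0.16731
Sum: 0.10433 + 0.34321 + 0.16731 = 0.6149 bits.

0.6149 bits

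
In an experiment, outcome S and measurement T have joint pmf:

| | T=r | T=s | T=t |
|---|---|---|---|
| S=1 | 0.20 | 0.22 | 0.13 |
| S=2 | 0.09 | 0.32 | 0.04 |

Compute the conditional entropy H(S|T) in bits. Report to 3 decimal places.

Marginals: p(S) = (0.5500, 0.4500), p(T) = (0.2900, 0.5400, 0.1700).
H(S|T) = Σ p(T) · H(S|T=·).
  T=r: p=0.2900, H(S|T=r) = 0.8936
  T=s: p=0.5400, H(S|T=s) = 0.9751
  T=t: p=0.1700, H(S|T=t) = 0.7871
Weighted sum = 0.920 bits.

0.920 bits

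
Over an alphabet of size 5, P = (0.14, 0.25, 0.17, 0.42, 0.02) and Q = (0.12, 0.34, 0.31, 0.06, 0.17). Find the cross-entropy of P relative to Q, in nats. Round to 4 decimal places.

1.9827 nats

H(P,Q) = −Σ p·ln q.
  −0.14·ln(0.12) = 0.29684
  −0.25·ln(0.34) = 0.26970
  −0.17·ln(0.31) = 0.19910
  −0.42·ln(0.06) = 1.18163
  −0.02·ln(0.17) = 0.03544
H(P,Q) = 1.9827 nats.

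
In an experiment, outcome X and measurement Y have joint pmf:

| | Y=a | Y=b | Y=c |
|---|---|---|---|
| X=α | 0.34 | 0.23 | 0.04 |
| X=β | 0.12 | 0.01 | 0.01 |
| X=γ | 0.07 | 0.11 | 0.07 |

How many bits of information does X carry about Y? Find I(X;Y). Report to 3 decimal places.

0.125 bits

Marginals: p(X) = (0.6100, 0.1400, 0.2500), p(Y) = (0.5300, 0.3500, 0.1200).
I(X;Y) = H(X) + H(Y) − H(X,Y).
H(X) = 1.3321, H(Y) = 1.3826, H(X,Y) = 2.5899.
I(X;Y) = 1.3321 + 1.3826 − 2.5899 = 0.125 bits.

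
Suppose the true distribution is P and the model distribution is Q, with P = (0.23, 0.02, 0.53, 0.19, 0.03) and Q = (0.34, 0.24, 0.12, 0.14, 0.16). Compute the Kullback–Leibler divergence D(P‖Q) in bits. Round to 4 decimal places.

D(P‖Q) = Σ p·log₂(p/q).
  0.23·log₂(0.23/0.34) = -0.12970
  0.02·log₂(0.02/0.24) = -0.07170
  0.53·log₂(0.53/0.12) = 1.13577
  0.19·log₂(0.19/0.14) = 0.08371
  0.03·log₂(0.03/0.16) = -0.07245
D(P‖Q) = 0.9456 bits.

0.9456 bits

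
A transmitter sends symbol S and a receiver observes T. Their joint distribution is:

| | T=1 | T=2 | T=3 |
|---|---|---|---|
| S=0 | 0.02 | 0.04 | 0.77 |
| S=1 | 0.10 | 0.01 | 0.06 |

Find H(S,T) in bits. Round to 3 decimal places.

1.231 bits

H(S,T) = −Σ p(x,y)·log₂ p(x,y) over all 6 cells.
  cell (0,1): −0.02·log₂0.02 = 0.1129
  cell (0,2): −0.04·log₂0.04 = 0.1858
  cell (0,3): −0.77·log₂0.77 = 0.2903
  cell (1,1): −0.10·log₂0.10 = 0.3322
  cell (1,2): −0.01·log₂0.01 = 0.0664
  cell (1,3): −0.06·log₂0.06 = 0.2435
Sum = 1.231 bits.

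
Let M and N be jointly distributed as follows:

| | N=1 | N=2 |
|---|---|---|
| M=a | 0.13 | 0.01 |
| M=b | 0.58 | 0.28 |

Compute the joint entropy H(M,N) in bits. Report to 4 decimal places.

1.4191 bits

H(M,N) = −Σ p(x,y)·log₂ p(x,y) over all 4 cells.
  cell (a,1): −0.13·log₂0.13 = 0.38264
  cell (a,2): −0.01·log₂0.01 = 0.06644
  cell (b,1): −0.58·log₂0.58 = 0.45581
  cell (b,2): −0.28·log₂0.28 = 0.51422
Sum = 1.4191 bits.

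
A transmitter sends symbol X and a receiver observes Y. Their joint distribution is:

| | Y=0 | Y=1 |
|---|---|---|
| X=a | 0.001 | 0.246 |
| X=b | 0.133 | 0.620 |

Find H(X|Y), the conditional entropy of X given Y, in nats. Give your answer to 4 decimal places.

Chain rule: H(X|Y) = H(X,Y) − H(Y).
Marginals: p(X) = (0.2470, 0.7530), p(Y) = (0.1340, 0.8660).
H(X,Y) = 0.9166 nats; H(Y) = 0.3939 nats.
H(X|Y) = 0.9166 − 0.3939 = 0.5227 nats.

0.5227 nats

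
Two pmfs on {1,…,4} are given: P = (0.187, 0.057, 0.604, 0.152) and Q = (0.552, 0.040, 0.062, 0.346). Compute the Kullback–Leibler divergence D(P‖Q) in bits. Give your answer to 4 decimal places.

D(P‖Q) = Σ p·log₂(p/q).
  0.187·log₂(0.187/0.552) = -0.29202
  0.057·log₂(0.057/0.040) = 0.02912
  0.604·log₂(0.604/0.062) = 1.98366
  0.152·log₂(0.152/0.346) = -0.18038
D(P‖Q) = 1.5404 bits.

1.5404 bits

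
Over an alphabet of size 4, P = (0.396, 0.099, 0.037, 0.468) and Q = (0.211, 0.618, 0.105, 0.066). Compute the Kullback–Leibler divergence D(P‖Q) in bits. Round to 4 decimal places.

1.3650 bits

D(P‖Q) = Σ p·log₂(p/q).
  0.396·log₂(0.396/0.211) = 0.35967
  0.099·log₂(0.099/0.618) = -0.26157
  0.037·log₂(0.037/0.105) = -0.05568
  0.468·log₂(0.468/0.066) = 1.32255
D(P‖Q) = 1.3650 bits.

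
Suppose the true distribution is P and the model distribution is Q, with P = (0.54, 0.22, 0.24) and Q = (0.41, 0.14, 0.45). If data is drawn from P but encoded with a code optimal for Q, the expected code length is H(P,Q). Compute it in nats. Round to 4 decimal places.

H(P,Q) = −Σ p·ln q.
  −0.54·ln(0.41) = 0.48146
  −0.22·ln(0.14) = 0.43254
  −0.24·ln(0.45) = 0.19164
H(P,Q) = 1.1056 nats.

1.1056 nats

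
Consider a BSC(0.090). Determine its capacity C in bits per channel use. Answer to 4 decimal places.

0.5635 bits

Binary symmetric channel: C = 1 − h₂(ε) where h₂ is the binary entropy function.
h₂(0.090) = −0.090·log₂0.090 − 0.910·log₂0.910 = 0.4365.
C = 1 − 0.4365 = 0.5635 bits per channel use.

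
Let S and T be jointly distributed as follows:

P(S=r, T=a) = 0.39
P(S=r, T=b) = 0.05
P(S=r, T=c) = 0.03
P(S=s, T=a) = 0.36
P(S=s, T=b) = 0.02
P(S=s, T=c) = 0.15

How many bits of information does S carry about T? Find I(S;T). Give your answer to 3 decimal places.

Marginals: p(S) = (0.4700, 0.5300), p(T) = (0.7500, 0.0700, 0.1800).
I(S;T) = Σ p(x,y)·log₂[p(x,y)/(p(x)p(y))].
  (r,a): 0.39·log₂(1.1064) = 0.0569
  (r,b): 0.05·log₂(1.5198) = 0.0302
  (r,c): 0.03·log₂(0.3546) = -0.0449
  (s,a): 0.36·log₂(0.9057) = -0.0515
  (s,b): 0.02·log₂(0.5391) = -0.0178
  (s,c): 0.15·log₂(1.5723) = 0.0979
Sum = 0.071 bits.

0.071 bits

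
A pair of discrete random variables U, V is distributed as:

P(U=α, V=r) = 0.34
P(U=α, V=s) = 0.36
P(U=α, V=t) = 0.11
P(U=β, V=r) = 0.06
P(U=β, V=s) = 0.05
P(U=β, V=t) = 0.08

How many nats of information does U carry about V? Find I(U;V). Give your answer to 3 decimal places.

0.036 nats

Marginals: p(U) = (0.8100, 0.1900), p(V) = (0.4000, 0.4100, 0.1900).
I(U;V) = H(U) + H(V) − H(U,V).
H(U) = 0.4862, H(V) = 1.0476, H(U,V) = 1.4980.
I(U;V) = 0.4862 + 1.0476 − 1.4980 = 0.036 nats.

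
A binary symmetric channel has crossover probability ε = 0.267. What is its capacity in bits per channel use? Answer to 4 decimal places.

Binary symmetric channel: C = 1 − h₂(ε) where h₂ is the binary entropy function.
h₂(0.267) = −0.267·log₂0.267 − 0.733·log₂0.733 = 0.8371.
C = 1 − 0.8371 = 0.1629 bits per channel use.

0.1629 bits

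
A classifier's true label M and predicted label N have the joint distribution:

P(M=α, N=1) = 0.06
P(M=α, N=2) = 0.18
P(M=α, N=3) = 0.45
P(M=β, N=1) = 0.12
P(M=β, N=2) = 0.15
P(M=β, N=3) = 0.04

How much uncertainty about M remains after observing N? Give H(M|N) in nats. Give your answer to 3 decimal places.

Marginals: p(M) = (0.6900, 0.3100), p(N) = (0.1800, 0.3300, 0.4900).
H(M|N) = Σ p(N) · H(M|N=·).
  N=1: p=0.1800, H(M|N=1) = 0.6365
  N=2: p=0.3300, H(M|N=2) = 0.6890
  N=3: p=0.4900, H(M|N=3) = 0.2827
Weighted sum = 0.480 nats.

0.480 nats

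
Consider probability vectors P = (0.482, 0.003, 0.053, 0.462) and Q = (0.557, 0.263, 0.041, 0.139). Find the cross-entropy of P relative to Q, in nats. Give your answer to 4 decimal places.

1.3670 nats

H(P,Q) = −Σ p·ln q.
  −0.482·ln(0.557) = 0.28206
  −0.003·ln(0.263) = 0.00401
  −0.053·ln(0.041) = 0.16929
  −0.462·ln(0.139) = 0.91166
H(P,Q) = 1.3670 nats.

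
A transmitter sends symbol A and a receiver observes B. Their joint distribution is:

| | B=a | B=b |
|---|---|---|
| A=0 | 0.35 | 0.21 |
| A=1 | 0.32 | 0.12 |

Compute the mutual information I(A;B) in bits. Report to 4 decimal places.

Marginals: p(A) = (0.5600, 0.4400), p(B) = (0.6700, 0.3300).
I(A;B) = Σ p(x,y)·log₂[p(x,y)/(p(x)p(y))].
  (0,a): 0.35·log₂(0.9328) = -0.03511
  (0,b): 0.21·log₂(1.1364) = 0.03873
  (1,a): 0.32·log₂(1.0855) = 0.03787
  (1,b): 0.12·log₂(0.8264) = -0.03300
Sum = 0.0085 bits.

0.0085 bits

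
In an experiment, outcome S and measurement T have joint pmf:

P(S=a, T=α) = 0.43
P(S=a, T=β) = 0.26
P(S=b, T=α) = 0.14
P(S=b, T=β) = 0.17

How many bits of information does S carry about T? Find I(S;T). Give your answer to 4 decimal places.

Marginals: p(S) = (0.6900, 0.3100), p(T) = (0.5700, 0.4300).
I(S;T) = Σ p(x,y)·log₂[p(x,y)/(p(x)p(y))].
  (a,α): 0.43·log₂(1.0933) = 0.05534
  (a,β): 0.26·log₂(0.8763) = -0.04953
  (b,α): 0.14·log₂(0.7923) = -0.04702
  (b,β): 0.17·log₂(1.2753) = 0.05965
Sum = 0.0184 bits.

0.0184 bits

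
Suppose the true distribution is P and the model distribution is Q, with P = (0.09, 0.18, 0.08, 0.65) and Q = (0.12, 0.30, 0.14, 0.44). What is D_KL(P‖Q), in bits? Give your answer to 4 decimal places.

D(P‖Q) = Σ p·log₂(p/q).
  0.09·log₂(0.09/0.12) = -0.03735
  0.18·log₂(0.18/0.30) = -0.13265
  0.08·log₂(0.08/0.14) = -0.06459
  0.65·log₂(0.65/0.44) = 0.36591
D(P‖Q) = 0.1313 bits.

0.1313 bits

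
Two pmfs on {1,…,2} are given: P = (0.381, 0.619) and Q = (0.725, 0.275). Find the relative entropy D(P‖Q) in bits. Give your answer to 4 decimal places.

D(P‖Q) = Σ p·log₂(p/q).
  0.381·log₂(0.381/0.725) = -0.35364
  0.619·log₂(0.619/0.275) = 0.72454
D(P‖Q) = 0.3709 bits.

0.3709 bits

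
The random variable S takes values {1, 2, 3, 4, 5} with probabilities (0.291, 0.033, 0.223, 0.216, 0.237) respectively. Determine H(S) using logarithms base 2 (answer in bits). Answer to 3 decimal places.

H(S) = −Σ p·log₂ p.
  −(0.291)·log₂(0.291) = 0.5182
  −(0.033)·log₂(0.033) = 0.1624
  −(0.223)·log₂(0.223) = 0.4828
  −(0.216)·log₂(0.216) = 0.4776
  −(0.237)·log₂(0.237) = 0.4923
Sum: 0.5182 + 0.1624 + 0.4828 + 0.4776 + 0.4923 = 2.133 bits.

2.133 bits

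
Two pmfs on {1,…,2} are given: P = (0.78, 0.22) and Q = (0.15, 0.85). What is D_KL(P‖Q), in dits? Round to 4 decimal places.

0.4293 dits

D(P‖Q) = Σ p·log₁₀(p/q).
  0.78·log₁₀(0.78/0.15) = 0.55848
  0.22·log₁₀(0.22/0.85) = -0.12914
D(P‖Q) = 0.4293 dits.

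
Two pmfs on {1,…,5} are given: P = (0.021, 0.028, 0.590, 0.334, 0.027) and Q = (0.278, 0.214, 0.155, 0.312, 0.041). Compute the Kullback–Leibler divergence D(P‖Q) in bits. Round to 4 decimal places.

0.9939 bits

D(P‖Q) = Σ p·log₂(p/q).
  0.021·log₂(0.021/0.278) = -0.07826
  0.028·log₂(0.028/0.214) = -0.08216
  0.590·log₂(0.590/0.155) = 1.13778
  0.334·log₂(0.334/0.312) = 0.03283
  0.027·log₂(0.027/0.041) = -0.01627
D(P‖Q) = 0.9939 bits.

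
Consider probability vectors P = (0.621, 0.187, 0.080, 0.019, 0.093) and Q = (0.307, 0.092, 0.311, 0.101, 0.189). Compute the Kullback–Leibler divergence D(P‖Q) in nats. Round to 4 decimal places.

D(P‖Q) = Σ p·ln(p/q).
  0.621·ln(0.621/0.307) = 0.43748
  0.187·ln(0.187/0.092) = 0.13264
  0.080·ln(0.080/0.311) = -0.10862
  0.019·ln(0.019/0.101) = -0.03174
  0.093·ln(0.093/0.189) = -0.06595
D(P‖Q) = 0.3638 nats.

0.3638 nats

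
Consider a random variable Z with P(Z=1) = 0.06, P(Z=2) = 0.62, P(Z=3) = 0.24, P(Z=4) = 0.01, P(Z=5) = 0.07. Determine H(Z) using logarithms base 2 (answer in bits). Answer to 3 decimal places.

1.500 bits

H(Z) = −Σ p·log₂ p.
  −(0.06)·log₂(0.06) = 0.2435
  −(0.62)·log₂(0.62) = 0.4276
  −(0.24)·log₂(0.24) = 0.4941
  −(0.01)·log₂(0.01) = 0.0664
  −(0.07)·log₂(0.07) = 0.2686
Sum: 0.2435 + 0.4276 + 0.4941 + 0.0664 + 0.2686 = 1.500 bits.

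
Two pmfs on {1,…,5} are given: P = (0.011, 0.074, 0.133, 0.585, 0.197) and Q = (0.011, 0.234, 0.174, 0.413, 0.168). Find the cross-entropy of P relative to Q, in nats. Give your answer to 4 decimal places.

1.2584 nats

H(P,Q) = −Σ p·ln q.
  −0.011·ln(0.011) = 0.04961
  −0.074·ln(0.234) = 0.10748
  −0.133·ln(0.174) = 0.23258
  −0.585·ln(0.413) = 0.51732
  −0.197·ln(0.168) = 0.35141
H(P,Q) = 1.2584 nats.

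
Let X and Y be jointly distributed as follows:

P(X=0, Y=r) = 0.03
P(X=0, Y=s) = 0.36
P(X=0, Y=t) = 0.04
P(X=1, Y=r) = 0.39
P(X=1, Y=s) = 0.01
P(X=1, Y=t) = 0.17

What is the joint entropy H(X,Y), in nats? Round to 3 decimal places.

H(X,Y) = −Σ p(x,y)·ln p(x,y) over all 6 cells.
  cell (0,r): −0.03·ln0.03 = 0.1052
  cell (0,s): −0.36·ln0.36 = 0.3678
  cell (0,t): −0.04·ln0.04 = 0.1288
  cell (1,r): −0.39·ln0.39 = 0.3672
  cell (1,s): −0.01·ln0.01 = 0.0461
  cell (1,t): −0.17·ln0.17 = 0.3012
Sum = 1.316 nats.

1.316 nats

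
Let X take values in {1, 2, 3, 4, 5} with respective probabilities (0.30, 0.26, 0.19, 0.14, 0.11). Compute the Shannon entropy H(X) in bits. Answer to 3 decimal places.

H(X) = −Σ p·log₂ p.
  −(0.30)·log₂(0.30) = 0.5211
  −(0.26)·log₂(0.26) = 0.5053
  −(0.19)·log₂(0.19) = 0.4552
  −(0.14)·log₂(0.14) = 0.3971
  −(0.11)·log₂(0.11) = 0.3503
Sum: 0.5211 + 0.5053 + 0.4552 + 0.3971 + 0.3503 = 2.229 bits.

2.229 bits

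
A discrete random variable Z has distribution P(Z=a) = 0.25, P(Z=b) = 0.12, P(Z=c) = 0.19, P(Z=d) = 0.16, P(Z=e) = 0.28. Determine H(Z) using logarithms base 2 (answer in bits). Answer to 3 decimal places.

2.260 bits

H(Z) = −Σ p·log₂ p.
  −(0.25)·log₂(0.25) = 0.5000
  −(0.12)·log₂(0.12) = 0.3671
  −(0.19)·log₂(0.19) = 0.4552
  −(0.16)·log₂(0.16) = 0.4230
  −(0.28)·log₂(0.28) = 0.5142
Sum: 0.5000 + 0.3671 + 0.4552 + 0.4230 + 0.5142 = 2.260 bits.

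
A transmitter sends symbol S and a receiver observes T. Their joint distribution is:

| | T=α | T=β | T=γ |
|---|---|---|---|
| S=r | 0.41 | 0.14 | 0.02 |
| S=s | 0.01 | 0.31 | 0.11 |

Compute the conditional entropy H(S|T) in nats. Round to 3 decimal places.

0.382 nats

Chain rule: H(S|T) = H(S,T) − H(T).
Marginals: p(S) = (0.5700, 0.4300), p(T) = (0.4200, 0.4500, 0.1300).
H(S,T) = 1.3710 nats; H(T) = 0.9889 nats.
H(S|T) = 1.3710 − 0.9889 = 0.382 nats.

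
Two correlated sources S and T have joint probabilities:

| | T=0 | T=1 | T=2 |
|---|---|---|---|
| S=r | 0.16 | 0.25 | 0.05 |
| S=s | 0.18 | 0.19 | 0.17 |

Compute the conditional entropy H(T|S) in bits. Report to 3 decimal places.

Chain rule: H(T|S) = H(S,T) − H(S).
Marginals: p(S) = (0.4600, 0.5400), p(T) = (0.3400, 0.4400, 0.2200).
H(S,T) = 2.4742 bits; H(S) = 0.9954 bits.
H(T|S) = 2.4742 − 0.9954 = 1.479 bits.

1.479 bits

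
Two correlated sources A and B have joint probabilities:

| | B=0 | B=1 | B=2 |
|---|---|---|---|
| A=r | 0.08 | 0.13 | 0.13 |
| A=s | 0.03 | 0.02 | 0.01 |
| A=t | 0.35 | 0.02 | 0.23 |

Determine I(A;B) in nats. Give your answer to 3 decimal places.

0.123 nats

Marginals: p(A) = (0.3400, 0.0600, 0.6000), p(B) = (0.4600, 0.1700, 0.3700).
I(A;B) = Σ p(x,y)·ln[p(x,y)/(p(x)p(y))].
  (r,0): 0.08·ln(0.5115) = -0.0536
  (r,1): 0.13·ln(2.2491) = 0.1054
  (r,2): 0.13·ln(1.0334) = 0.0043
  (s,0): 0.03·ln(1.0870) = 0.0025
  (s,1): 0.02·ln(1.9608) = 0.0135
  (s,2): 0.01·ln(0.4505) = -0.0080
  (t,0): 0.35·ln(1.2681) = 0.0831
  (t,1): 0.02·ln(0.1961) = -0.0326
  (t,2): 0.23·ln(1.0360) = 0.0081
Sum = 0.123 nats.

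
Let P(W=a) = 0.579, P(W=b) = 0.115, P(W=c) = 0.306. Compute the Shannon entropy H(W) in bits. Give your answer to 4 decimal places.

H(W) = −Σ p·log₂ p.
  −(0.579)·log₂(0.579) = 0.45646
  −(0.115)·log₂(0.115) = 0.35883
  −(0.306)·log₂(0.306) = 0.52277
Sum: 0.45646 + 0.35883 + 0.52277 = 1.3381 bits.

1.3381 bits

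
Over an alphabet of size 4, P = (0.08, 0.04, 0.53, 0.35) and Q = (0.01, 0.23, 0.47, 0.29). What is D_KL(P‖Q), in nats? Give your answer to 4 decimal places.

D(P‖Q) = Σ p·ln(p/q).
  0.08·ln(0.08/0.01) = 0.16636
  0.04·ln(0.04/0.23) = -0.06997
  0.53·ln(0.53/0.47) = 0.06368
  0.35·ln(0.35/0.29) = 0.06582
D(P‖Q) = 0.2259 nats.

0.2259 nats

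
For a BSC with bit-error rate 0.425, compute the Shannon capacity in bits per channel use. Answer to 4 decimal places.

0.0163 bits

Binary symmetric channel: C = 1 − h₂(ε) where h₂ is the binary entropy function.
h₂(0.425) = −0.425·log₂0.425 − 0.575·log₂0.575 = 0.9837.
C = 1 − 0.9837 = 0.0163 bits per channel use.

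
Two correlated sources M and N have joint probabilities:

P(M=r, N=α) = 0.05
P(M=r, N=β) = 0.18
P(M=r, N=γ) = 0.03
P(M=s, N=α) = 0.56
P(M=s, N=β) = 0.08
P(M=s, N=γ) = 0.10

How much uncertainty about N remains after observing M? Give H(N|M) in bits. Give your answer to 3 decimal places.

Chain rule: H(N|M) = H(M,N) − H(M).
Marginals: p(M) = (0.2600, 0.7400), p(N) = (0.6100, 0.2600, 0.1300).
H(M,N) = 1.9053 bits; H(M) = 0.8267 bits.
H(N|M) = 1.9053 − 0.8267 = 1.079 bits.

1.079 bits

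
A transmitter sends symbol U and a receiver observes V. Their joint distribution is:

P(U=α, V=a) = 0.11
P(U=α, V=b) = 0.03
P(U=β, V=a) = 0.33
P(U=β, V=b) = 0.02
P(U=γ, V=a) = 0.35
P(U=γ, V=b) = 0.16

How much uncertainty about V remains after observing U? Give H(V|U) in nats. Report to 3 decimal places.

Chain rule: H(V|U) = H(U,V) − H(U).
Marginals: p(U) = (0.1400, 0.3500, 0.5100), p(V) = (0.7900, 0.2100).
H(U,V) = 1.4527 nats; H(U) = 0.9861 nats.
H(V|U) = 1.4527 − 0.9861 = 0.467 nats.

0.467 nats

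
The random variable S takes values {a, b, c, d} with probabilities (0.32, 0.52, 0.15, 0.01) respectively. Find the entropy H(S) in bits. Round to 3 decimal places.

1.494 bits

H(S) = −Σ p·log₂ p.
  −(0.32)·log₂(0.32) = 0.5260
  −(0.52)·log₂(0.52) = 0.4906
  −(0.15)·log₂(0.15) = 0.4105
  −(0.01)·log₂(0.01) = 0.0664
Sum: 0.5260 + 0.4906 + 0.4105 + 0.0664 = 1.494 bits.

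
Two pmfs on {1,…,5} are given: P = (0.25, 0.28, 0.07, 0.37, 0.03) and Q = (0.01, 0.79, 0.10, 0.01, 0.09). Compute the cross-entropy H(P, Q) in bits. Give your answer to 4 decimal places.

4.5512 bits

H(P,Q) = −Σ p·log₂ q.
  −0.25·log₂(0.01) = 1.66096
  −0.28·log₂(0.79) = 0.09522
  −0.07·log₂(0.10) = 0.23253
  −0.37·log₂(0.01) = 2.45823
  −0.03·log₂(0.09) = 0.10422
H(P,Q) = 4.5512 bits.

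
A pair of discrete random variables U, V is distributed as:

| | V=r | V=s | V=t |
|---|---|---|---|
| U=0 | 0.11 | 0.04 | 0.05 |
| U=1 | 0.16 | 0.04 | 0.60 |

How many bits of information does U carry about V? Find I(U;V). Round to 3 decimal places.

0.124 bits

Marginals: p(U) = (0.2000, 0.8000), p(V) = (0.2700, 0.0800, 0.6500).
I(U;V) = H(U) + H(V) − H(U,V).
H(U) = 0.7219, H(V) = 1.2055, H(U,V) = 1.8031.
I(U;V) = 0.7219 + 1.2055 − 1.8031 = 0.124 bits.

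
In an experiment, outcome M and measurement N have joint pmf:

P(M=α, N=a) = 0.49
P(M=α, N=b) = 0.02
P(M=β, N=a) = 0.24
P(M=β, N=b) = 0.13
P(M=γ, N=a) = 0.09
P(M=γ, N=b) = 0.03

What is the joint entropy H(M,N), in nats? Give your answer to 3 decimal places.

1.357 nats

H(M,N) = −Σ p(x,y)·ln p(x,y) over all 6 cells.
  cell (α,a): −0.49·ln0.49 = 0.3495
  cell (α,b): −0.02·ln0.02 = 0.0782
  cell (β,a): −0.24·ln0.24 = 0.3425
  cell (β,b): −0.13·ln0.13 = 0.2652
  cell (γ,a): −0.09·ln0.09 = 0.2167
  cell (γ,b): −0.03·ln0.03 = 0.1052
Sum = 1.357 nats.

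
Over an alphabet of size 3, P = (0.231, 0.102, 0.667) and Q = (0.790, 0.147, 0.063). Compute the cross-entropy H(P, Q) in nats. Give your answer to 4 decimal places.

H(P,Q) = −Σ p·ln q.
  −0.231·ln(0.790) = 0.05445
  −0.102·ln(0.147) = 0.19557
  −0.667·ln(0.063) = 1.84400
H(P,Q) = 2.0940 nats.

2.0940 nats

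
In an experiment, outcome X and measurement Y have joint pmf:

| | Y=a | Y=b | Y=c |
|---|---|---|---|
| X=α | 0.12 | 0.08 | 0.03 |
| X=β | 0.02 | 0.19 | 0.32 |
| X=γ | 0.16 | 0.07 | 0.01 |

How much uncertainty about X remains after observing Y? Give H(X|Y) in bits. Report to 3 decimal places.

Marginals: p(X) = (0.2300, 0.5300, 0.2400), p(Y) = (0.3000, 0.3400, 0.3600).
H(X|Y) = Σ p(Y) · H(X|Y=·).
  Y=a: p=0.3000, H(X|Y=a) = 1.2729
  Y=b: p=0.3400, H(X|Y=b) = 1.4298
  Y=c: p=0.3600, H(X|Y=c) = 0.5934
Weighted sum = 1.082 bits.

1.082 bits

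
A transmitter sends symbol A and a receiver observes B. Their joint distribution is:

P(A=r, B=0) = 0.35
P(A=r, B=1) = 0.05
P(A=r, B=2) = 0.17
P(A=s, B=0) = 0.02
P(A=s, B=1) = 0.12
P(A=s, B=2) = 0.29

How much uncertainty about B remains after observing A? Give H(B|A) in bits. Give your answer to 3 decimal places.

1.193 bits

Marginals: p(A) = (0.5700, 0.4300), p(B) = (0.3700, 0.1700, 0.4600).
H(B|A) = Σ p(A) · H(B|A=·).
  A=r: p=0.5700, H(B|A=r) = 1.2606
  A=s: p=0.4300, H(B|A=s) = 1.1030
Weighted sum = 1.193 bits.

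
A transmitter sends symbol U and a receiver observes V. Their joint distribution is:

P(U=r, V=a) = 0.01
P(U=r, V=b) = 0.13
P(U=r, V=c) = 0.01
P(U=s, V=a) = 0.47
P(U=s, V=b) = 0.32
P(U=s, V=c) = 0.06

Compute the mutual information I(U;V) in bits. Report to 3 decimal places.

0.108 bits

Marginals: p(U) = (0.1500, 0.8500), p(V) = (0.4800, 0.4500, 0.0700).
I(U;V) = H(U) + H(V) − H(U,V).
H(U) = 0.6098, H(V) = 1.2952, H(U,V) = 1.7970.
I(U;V) = 0.6098 + 1.2952 − 1.7970 = 0.108 bits.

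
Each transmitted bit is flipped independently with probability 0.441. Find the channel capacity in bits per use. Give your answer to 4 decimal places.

Binary symmetric channel: C = 1 − h₂(ε) where h₂ is the binary entropy function.
h₂(0.441) = −0.441·log₂0.441 − 0.559·log₂0.559 = 0.9899.
C = 1 − 0.9899 = 0.0101 bits per channel use.

0.0101 bits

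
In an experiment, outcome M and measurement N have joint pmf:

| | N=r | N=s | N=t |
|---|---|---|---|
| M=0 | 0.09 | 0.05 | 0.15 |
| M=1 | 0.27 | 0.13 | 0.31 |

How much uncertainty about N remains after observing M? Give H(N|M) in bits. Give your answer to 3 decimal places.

1.487 bits

Chain rule: H(N|M) = H(M,N) − H(M).
Marginals: p(M) = (0.2900, 0.7100), p(N) = (0.3600, 0.1800, 0.4600).
H(M,N) = 2.3558 bits; H(M) = 0.8687 bits.
H(N|M) = 2.3558 − 0.8687 = 1.487 bits.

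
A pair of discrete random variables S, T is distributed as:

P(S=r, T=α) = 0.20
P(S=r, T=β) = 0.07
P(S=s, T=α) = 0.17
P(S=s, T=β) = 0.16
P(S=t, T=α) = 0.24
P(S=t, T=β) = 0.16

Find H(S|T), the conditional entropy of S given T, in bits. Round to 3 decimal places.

Marginals: p(S) = (0.2700, 0.3300, 0.4000), p(T) = (0.6100, 0.3900).
H(S|T) = Σ p(T) · H(S|T=·).
  T=α: p=0.6100, H(S|T=α) = 1.5707
  T=β: p=0.3900, H(S|T=β) = 1.4995
Weighted sum = 1.543 bits.

1.543 bits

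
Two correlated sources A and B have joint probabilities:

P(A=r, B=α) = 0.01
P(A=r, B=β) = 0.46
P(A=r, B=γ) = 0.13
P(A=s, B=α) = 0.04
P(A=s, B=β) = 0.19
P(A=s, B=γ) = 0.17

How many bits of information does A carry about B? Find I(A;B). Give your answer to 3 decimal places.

0.072 bits

Marginals: p(A) = (0.6000, 0.4000), p(B) = (0.0500, 0.6500, 0.3000).
I(A;B) = Σ p(x,y)·log₂[p(x,y)/(p(x)p(y))].
  (r,α): 0.01·log₂(0.3333) = -0.0158
  (r,β): 0.46·log₂(1.1795) = 0.1096
  (r,γ): 0.13·log₂(0.7222) = -0.0610
  (s,α): 0.04·log₂(2.0000) = 0.0400
  (s,β): 0.19·log₂(0.7308) = -0.0860
  (s,γ): 0.17·log₂(1.4167) = 0.0854
Sum = 0.072 bits.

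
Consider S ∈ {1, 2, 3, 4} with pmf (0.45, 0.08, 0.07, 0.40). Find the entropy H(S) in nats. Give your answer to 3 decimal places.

H(S) = −Σ p·ln p.
  −(0.45)·ln(0.45) = 0.3593
  −(0.08)·ln(0.08) = 0.2021
  −(0.07)·ln(0.07) = 0.1861
  −(0.40)·ln(0.40) = 0.3665
Sum: 0.3593 + 0.2021 + 0.1861 + 0.3665 = 1.114 nats.

1.114 nats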